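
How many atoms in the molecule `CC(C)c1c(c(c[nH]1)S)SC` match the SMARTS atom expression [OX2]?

Check the 11 heavy atoms by environment: 1× n (aromatic, X3) → no; 4× c (aromatic, X3) → no; 2× S (X2) → no; 4× C (X4) → no.
No environment satisfies the query, so 0 matching atoms.

0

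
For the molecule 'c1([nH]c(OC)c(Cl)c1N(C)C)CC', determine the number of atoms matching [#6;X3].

The query [#6;X3] means: any carbon (aromatic or not) with three total connections.
Check the 13 heavy atoms by environment: 1× n (aromatic, X3) → no; 4× c (aromatic, X3) → match; 1× Cl (X1) → no; 1× O (X2) → no; 5× C (X4) → no; 1× N (X3) → no.
That gives 4 matching atoms.

4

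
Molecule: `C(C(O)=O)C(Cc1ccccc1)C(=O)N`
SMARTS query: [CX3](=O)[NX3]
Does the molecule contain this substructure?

Yes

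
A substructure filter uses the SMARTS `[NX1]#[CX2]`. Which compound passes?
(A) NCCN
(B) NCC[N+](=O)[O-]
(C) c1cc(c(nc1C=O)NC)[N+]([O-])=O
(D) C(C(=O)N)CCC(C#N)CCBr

D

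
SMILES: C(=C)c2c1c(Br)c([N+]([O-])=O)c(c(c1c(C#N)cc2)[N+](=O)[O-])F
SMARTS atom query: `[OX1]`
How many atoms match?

4

The query [OX1] means: aliphatic oxygen with one total connection — typically a carbonyl =O or an oxide.
Check the 22 heavy atoms by environment: 10× c (aromatic, X3) → no; 1× F (X1) → no; 1× Br (X1) → no; 2× C (X3) → no; 2× N (charge +1, X3) → no; 2× O (charge -1, X1) → match; 2× O (X1) → match; 1× C (X2) → no; 1× N (X1) → no.
Summing the matching environments: 2 + 2 = 4 matching atoms.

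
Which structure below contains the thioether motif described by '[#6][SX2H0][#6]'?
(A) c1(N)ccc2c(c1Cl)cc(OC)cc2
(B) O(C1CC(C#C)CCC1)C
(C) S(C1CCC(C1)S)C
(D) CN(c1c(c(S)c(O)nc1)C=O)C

C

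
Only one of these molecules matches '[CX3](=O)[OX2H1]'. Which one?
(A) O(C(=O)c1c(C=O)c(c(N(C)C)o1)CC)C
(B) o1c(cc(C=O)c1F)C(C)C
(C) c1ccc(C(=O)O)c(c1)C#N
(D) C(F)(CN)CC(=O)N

C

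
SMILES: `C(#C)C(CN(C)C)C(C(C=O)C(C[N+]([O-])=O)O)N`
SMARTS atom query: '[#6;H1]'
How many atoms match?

6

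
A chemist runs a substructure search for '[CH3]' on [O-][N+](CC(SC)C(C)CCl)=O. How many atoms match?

The query [CH3] means: aliphatic carbon with exactly three hydrogens.
Check the 11 heavy atoms by environment: 2× C (H2) → no; 2× C (H1) → no; 1× S (H0) → no; 2× C (H3) → match; 1× N (charge +1, H0) → no; 1× O (charge -1, H0) → no; 1× O (H0) → no; 1× Cl (H0) → no.
That gives 2 matching atoms.

2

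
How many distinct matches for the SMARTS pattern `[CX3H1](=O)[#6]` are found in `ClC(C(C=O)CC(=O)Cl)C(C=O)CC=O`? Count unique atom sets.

[CX3H1](=O)[#6] is the SMARTS for an aldehyde: an sp2 carbon with one H, double-bonded to O and single-bonded to carbon.
The molecule carries 3 separate instances of an aldehyde (-CHO) meeting every constraint; each maps to a distinct set of atoms, giving 3 matches.

3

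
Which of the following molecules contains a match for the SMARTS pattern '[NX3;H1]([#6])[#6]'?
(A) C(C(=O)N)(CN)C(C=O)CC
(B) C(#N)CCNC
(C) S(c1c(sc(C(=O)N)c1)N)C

[NX3;H1]([#6])[#6] describes a trivalent nitrogen with one H, bonded to two carbons (a secondary amine).
(A) has a primary amide (-C(=O)NH2) but the -C(=O)NH2 nitrogen has H2, not H1.
(B) contains an N-methylamino group (-NHCH3), which satisfies every atom and bond constraint.
(C) has a primary amide (-C(=O)NH2) but the -C(=O)NH2 nitrogen has H2, not H1.
So the answer is (B).

B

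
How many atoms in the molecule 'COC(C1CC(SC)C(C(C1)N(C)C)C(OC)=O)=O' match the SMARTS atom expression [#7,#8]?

5

The query [#7,#8] means: nitrogen or oxygen (comma = OR).
Check the 19 heavy atoms by environment: 13× C → no; 4× O → match; 1× N → match; 1× S → no.
Summing the matching environments: 4 + 1 = 5 matching atoms.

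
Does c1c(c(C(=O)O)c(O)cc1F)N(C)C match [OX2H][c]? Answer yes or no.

Yes

The pattern [OX2H][c] describes a hydroxyl oxygen attached to an aromatic carbon — a phenol.
The molecule carries a hydroxyl group (-OH), whose atoms satisfy every constraint of the query, so the pattern matches.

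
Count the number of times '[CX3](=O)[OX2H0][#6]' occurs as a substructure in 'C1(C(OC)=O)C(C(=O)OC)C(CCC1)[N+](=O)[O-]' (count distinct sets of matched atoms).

2

[CX3](=O)[OX2H0][#6] is the SMARTS for an ester: a carbonyl carbon bonded to an oxygen that is itself bonded to carbon (no H on that O).
The molecule carries 2 separate instances of a methyl-ester group (-C(=O)OCH3) meeting every constraint; each maps to a distinct set of atoms, giving 2 matches.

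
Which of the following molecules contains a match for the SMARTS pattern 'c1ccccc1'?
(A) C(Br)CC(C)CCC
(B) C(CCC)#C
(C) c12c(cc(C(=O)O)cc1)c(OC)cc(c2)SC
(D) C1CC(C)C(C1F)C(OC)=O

c1ccccc1 describes six aromatic carbons in a ring (a benzene ring).
(A) has a methyl group (-CH3) but no six-membered all-carbon aromatic ring is present.
(B) has a methyl group (-CH3) but no six-membered all-carbon aromatic ring is present.
(C) contains the required atom environment, so the pattern matches.
(D) has a methyl group (-CH3) but no six-membered all-carbon aromatic ring is present.
So the answer is (C).

C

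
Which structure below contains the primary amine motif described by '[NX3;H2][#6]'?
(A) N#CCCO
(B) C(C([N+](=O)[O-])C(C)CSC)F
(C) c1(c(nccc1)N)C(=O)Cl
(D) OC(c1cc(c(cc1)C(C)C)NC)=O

C

[NX3;H2][#6] describes a trivalent nitrogen with two H attached to carbon (a primary amine).
(A) has a nitrile (-C#N) but the nitrogen is NX1 (triple-bonded), not NX3 with two H.
(B) has a nitro group (-[N+](=O)[O-]) but the nitrogen is [N+] with no H, not NX3H2.
(C) contains a primary amino group (-NH2), which satisfies every atom and bond constraint.
(D) has an N-methylamino group (-NHCH3) but the nitrogen bears two carbons and only one H (H1), not H2.
So the answer is (C).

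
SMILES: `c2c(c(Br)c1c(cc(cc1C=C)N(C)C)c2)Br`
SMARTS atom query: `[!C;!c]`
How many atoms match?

3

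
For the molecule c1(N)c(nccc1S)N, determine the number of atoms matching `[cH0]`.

3

Check the 9 heavy atoms by environment: 1× n (aromatic, H0) → no; 3× c (aromatic, H0) → match; 2× c (aromatic, H1) → no; 2× N (H2) → no; 1× S (H1) → no.
That gives 3 matching atoms.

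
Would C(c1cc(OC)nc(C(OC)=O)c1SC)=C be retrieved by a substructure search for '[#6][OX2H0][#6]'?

Yes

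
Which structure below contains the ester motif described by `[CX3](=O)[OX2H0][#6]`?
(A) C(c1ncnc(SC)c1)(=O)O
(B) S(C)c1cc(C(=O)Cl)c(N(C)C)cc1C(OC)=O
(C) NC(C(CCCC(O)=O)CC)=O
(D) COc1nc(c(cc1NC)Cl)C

B

[CX3](=O)[OX2H0][#6] describes a carbonyl carbon bonded to an oxygen that is itself bonded to carbon (no H on that O) (an ester).
(A) has a carboxylic acid group (-C(=O)OH) but the singly-bonded O carries H (OX2H1, not H0).
(B) contains a methyl-ester group (-C(=O)OCH3), which satisfies every atom and bond constraint.
(C) has a primary amide (-C(=O)NH2) but the carbonyl is bonded to N, not to an O-C linkage.
(D) has a methoxy ether (-OCH3) but the ether oxygen is not adjacent to a C=O carbon.
So the answer is (B).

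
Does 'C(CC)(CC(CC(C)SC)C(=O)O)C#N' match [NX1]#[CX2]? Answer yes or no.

Yes

The pattern [NX1]#[CX2] describes a nitrogen triple-bonded to a two-connected carbon — a nitrile.
The molecule carries a nitrile (-C#N), whose atoms satisfy every constraint of the query, so the pattern matches.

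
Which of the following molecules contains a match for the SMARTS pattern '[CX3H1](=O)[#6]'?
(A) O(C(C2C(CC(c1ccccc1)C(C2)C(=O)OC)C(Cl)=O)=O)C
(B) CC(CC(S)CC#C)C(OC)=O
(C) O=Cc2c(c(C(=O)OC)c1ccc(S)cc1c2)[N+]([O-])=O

C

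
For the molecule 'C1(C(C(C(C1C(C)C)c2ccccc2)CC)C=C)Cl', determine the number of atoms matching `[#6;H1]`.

The query [#6;H1] means: any carbon bearing exactly one hydrogen.
Check the 19 heavy atoms by environment: 7× C (H1) → match; 1× Cl (H0) → no; 2× C (H2) → no; 3× C (H3) → no; 1× c (aromatic, H0) → no; 5× c (aromatic, H1) → match.
Summing the matching environments: 7 + 5 = 12 matching atoms.

12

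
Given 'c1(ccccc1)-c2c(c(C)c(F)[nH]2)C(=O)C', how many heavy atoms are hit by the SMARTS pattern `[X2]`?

The query [X2] means: any atom with exactly two total connections (bonds + H).
Check the 16 heavy atoms by environment: 1× n (aromatic, X3) → no; 10× c (aromatic, X3) → no; 2× C (X4) → no; 1× C (X3) → no; 1× O (X1) → no; 1× F (X1) → no.
No environment satisfies the query, so 0 matching atoms.

0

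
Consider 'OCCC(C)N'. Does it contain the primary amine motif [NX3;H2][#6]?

The pattern [NX3;H2][#6] describes a trivalent nitrogen with two H attached to carbon — a primary amine.
The molecule carries a primary amino group (-NH2), whose atoms satisfy every constraint of the query, so the pattern matches.

Yes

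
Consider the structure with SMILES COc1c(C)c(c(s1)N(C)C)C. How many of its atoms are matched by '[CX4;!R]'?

5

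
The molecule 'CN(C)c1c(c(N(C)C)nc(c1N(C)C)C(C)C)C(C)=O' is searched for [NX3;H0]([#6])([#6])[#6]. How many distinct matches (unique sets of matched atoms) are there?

3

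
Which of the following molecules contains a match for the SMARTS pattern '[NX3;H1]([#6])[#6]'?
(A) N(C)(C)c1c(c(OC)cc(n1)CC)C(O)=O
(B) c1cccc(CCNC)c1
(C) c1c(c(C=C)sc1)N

[NX3;H1]([#6])[#6] describes a trivalent nitrogen with one H, bonded to two carbons (a secondary amine).
(A) has a dimethylamino group (-N(CH3)2) but the nitrogen has H0, not H1.
(B) contains an N-methylamino group (-NHCH3), which satisfies every atom and bond constraint.
(C) has a primary amino group (-NH2) but the nitrogen has H2 and only one carbon neighbour.
So the answer is (B).

B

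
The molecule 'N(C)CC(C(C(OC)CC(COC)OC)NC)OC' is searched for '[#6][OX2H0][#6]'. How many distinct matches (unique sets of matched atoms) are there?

4

[#6][OX2H0][#6] is the SMARTS for an ether: an aliphatic oxygen bridging two carbons with no H on the oxygen.
The molecule carries 4 separate instances of a methoxy ether (-OCH3) meeting every constraint; each maps to a distinct set of atoms, giving 4 matches.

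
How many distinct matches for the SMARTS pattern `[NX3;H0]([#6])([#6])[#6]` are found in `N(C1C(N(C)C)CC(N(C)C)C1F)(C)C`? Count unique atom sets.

[NX3;H0]([#6])([#6])[#6] is the SMARTS for a tertiary amine: a trivalent nitrogen with no H, bonded to three carbons.
The molecule carries 3 separate instances of a dimethylamino group (-N(CH3)2) meeting every constraint; each maps to a distinct set of atoms, giving 3 matches.

3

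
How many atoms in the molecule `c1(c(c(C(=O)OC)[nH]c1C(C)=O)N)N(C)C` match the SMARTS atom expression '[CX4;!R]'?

The query [CX4;!R] means: aliphatic carbon with four total connections, not in a ring.
Check the 16 heavy atoms by environment: 1× n (aromatic, X3, in 5-ring) → no; 4× c (aromatic, X3, in 5-ring) → no; 2× C (X3, acyclic) → no; 2× O (X1, acyclic) → no; 4× C (X4, acyclic) → match; 2× N (X3, acyclic) → no; 1× O (X2, acyclic) → no.
That gives 4 matching atoms.

4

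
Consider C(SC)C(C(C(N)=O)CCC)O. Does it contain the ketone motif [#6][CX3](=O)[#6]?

No

The pattern [#6][CX3](=O)[#6] describes a carbonyl carbon (no H) flanked by two carbons — a ketone.
The closest candidate here is a primary amide (-C(=O)NH2), but one neighbour of the carbonyl carbon is N, not C. No other fragment satisfies the full query, so there is no match.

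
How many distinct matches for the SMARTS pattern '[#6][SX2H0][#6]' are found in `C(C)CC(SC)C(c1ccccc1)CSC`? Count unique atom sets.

2

[#6][SX2H0][#6] is the SMARTS for a thioether: an aliphatic sulfur bridging two carbons with no H on the sulfur.
The molecule carries 2 separate instances of a methylthio ether (-SCH3) meeting every constraint; each maps to a distinct set of atoms, giving 2 matches.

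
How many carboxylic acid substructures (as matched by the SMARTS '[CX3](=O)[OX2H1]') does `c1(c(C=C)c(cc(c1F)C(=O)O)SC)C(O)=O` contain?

[CX3](=O)[OX2H1] is the SMARTS for a carboxylic acid: an sp2 carbon double-bonded to O and single-bonded to an -OH oxygen.
The molecule carries 2 separate instances of a carboxylic acid group (-C(=O)OH) meeting every constraint; each maps to a distinct set of atoms, giving 2 matches.

2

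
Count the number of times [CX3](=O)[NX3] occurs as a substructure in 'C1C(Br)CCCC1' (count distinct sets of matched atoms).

0

[CX3](=O)[NX3] is the SMARTS for an amide: a carbonyl carbon bonded to a trivalent nitrogen.
No fragment in the molecule satisfies every constraint, giving 0 matches.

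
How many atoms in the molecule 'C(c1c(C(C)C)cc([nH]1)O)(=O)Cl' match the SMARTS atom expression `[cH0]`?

The query [cH0] means: aromatic carbon with no attached hydrogen (substituted or ring-fusion).
Check the 12 heavy atoms by environment: 1× n (aromatic, H1) → no; 3× c (aromatic, H0) → match; 1× c (aromatic, H1) → no; 1× O (H1) → no; 1× C (H0) → no; 1× O (H0) → no; 1× Cl (H0) → no; 1× C (H1) → no; 2× C (H3) → no.
That gives 3 matching atoms.

3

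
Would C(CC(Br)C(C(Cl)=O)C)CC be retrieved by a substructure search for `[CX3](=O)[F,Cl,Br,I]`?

The pattern [CX3](=O)[F,Cl,Br,I] describes a carbonyl carbon bonded to a halogen — an acyl halide.
The molecule carries an acyl chloride (-C(=O)Cl), whose atoms satisfy every constraint of the query, so the pattern matches.

Yes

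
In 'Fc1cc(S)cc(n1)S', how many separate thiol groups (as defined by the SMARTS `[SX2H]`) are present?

2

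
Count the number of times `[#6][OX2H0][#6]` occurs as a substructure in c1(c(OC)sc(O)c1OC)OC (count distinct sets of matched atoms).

3

[#6][OX2H0][#6] is the SMARTS for an ether: an aliphatic oxygen bridging two carbons with no H on the oxygen.
The molecule carries 3 separate instances of a methoxy ether (-OCH3) meeting every constraint; each maps to a distinct set of atoms, giving 3 matches.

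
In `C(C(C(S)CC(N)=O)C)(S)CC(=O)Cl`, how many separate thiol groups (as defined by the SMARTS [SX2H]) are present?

[SX2H] is the SMARTS for a thiol: an aliphatic sulfur with two connections, one being H.
The molecule carries 2 separate instances of a thiol (-SH) meeting every constraint; each maps to a distinct set of atoms, giving 2 matches.

2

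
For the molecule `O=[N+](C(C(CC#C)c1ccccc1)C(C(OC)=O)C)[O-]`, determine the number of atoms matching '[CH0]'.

Check the 20 heavy atoms by environment: 2× C (H3) → no; 4× C (H1) → no; 1× C (H2) → no; 1× N (charge +1, H0) → no; 1× O (charge -1, H0) → no; 3× O (H0) → no; 1× c (aromatic, H0) → no; 5× c (aromatic, H1) → no; 2× C (H0) → match.
That gives 2 matching atoms.

2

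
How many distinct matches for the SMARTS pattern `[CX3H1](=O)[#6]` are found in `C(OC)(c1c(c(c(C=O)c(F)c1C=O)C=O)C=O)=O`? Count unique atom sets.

[CX3H1](=O)[#6] is the SMARTS for an aldehyde: an sp2 carbon with one H, double-bonded to O and single-bonded to carbon.
The molecule carries 4 separate instances of an aldehyde (-CHO) meeting every constraint; each maps to a distinct set of atoms, giving 4 matches.

4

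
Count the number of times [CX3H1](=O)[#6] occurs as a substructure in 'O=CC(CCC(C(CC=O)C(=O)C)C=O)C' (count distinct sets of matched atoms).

3

[CX3H1](=O)[#6] is the SMARTS for an aldehyde: an sp2 carbon with one H, double-bonded to O and single-bonded to carbon.
The molecule carries 3 separate instances of an aldehyde (-CHO) meeting every constraint; each maps to a distinct set of atoms, giving 3 matches.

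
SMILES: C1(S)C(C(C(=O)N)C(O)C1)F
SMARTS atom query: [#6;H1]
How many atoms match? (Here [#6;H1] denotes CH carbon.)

4

The query [#6;H1] means: any carbon bearing exactly one hydrogen.
Check the 11 heavy atoms by environment: 4× C (H1) → match; 1× C (H2) → no; 1× F (H0) → no; 1× C (H0) → no; 1× O (H0) → no; 1× N (H2) → no; 1× O (H1) → no; 1× S (H1) → no.
That gives 4 matching atoms.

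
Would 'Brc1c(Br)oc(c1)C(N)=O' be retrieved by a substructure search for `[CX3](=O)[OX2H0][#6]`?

No

The pattern [CX3](=O)[OX2H0][#6] describes a carbonyl carbon bonded to an oxygen that is itself bonded to carbon (no H on that O) — an ester.
The closest candidate here is a primary amide (-C(=O)NH2), but the carbonyl is bonded to N, not to an O-C linkage. No other fragment satisfies the full query, so there is no match.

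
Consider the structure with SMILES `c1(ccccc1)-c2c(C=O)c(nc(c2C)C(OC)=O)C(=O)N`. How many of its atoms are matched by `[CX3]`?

Check the 22 heavy atoms by environment: 1× n (aromatic, X2) → no; 11× c (aromatic, X3) → no; 2× C (X4) → no; 3× C (X3) → match; 3× O (X1) → no; 1× O (X2) → no; 1× N (X3) → no.
That gives 3 matching atoms.

3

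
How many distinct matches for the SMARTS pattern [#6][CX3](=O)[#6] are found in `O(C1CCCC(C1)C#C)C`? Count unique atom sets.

0

[#6][CX3](=O)[#6] is the SMARTS for a ketone: a carbonyl carbon (no H) flanked by two carbons.
No fragment in the molecule satisfies every constraint, giving 0 matches.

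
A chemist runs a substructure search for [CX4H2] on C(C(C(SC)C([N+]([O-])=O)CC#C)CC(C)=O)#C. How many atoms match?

The query [CX4H2] means: sp3 carbon (X4) with exactly two hydrogens.
Check the 17 heavy atoms by environment: 2× C (H2, X4) → match; 3× C (H1, X4) → no; 2× C (H0, X2) → no; 2× C (H1, X2) → no; 1× S (H0, X2) → no; 2× C (H3, X4) → no; 1× N (charge +1, H0, X3) → no; 1× O (charge -1, H0, X1) → no; 2× O (H0, X1) → no; 1× C (H0, X3) → no.
That gives 2 matching atoms.

2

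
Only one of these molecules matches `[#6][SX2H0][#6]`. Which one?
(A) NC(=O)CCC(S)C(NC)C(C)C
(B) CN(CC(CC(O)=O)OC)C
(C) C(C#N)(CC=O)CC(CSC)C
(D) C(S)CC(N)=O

[#6][SX2H0][#6] describes an aliphatic sulfur bridging two carbons with no H on the sulfur (a thioether).
(A) has a thiol (-SH) but the sulfur has H1, not H0 bridging two carbons.
(B) has a methoxy ether (-OCH3) but the bridging atom is O, not S.
(C) contains a methylthio ether (-SCH3), which satisfies every atom and bond constraint.
(D) has a thiol (-SH) but the sulfur has H1, not H0 bridging two carbons.
So the answer is (C).

C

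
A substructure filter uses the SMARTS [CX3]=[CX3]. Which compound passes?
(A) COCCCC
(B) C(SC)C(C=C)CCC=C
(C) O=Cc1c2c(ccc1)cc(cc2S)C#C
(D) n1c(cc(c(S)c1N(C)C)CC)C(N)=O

[CX3]=[CX3] describes a non-aromatic C=C double bond between two sp2 carbons (an alkene).
(A) has an ethyl group (-CH2CH3) but its C-C bond is a single bond between CX4 carbons, not CX3=CX3.
(B) contains a vinyl group (-CH=CH2), which satisfies every atom and bond constraint.
(C) has an ethynyl group (-C#CH) but the C-C bond is a triple bond, not a double bond.
(D) has an ethyl group (-CH2CH3) but its C-C bond is a single bond between CX4 carbons, not CX3=CX3.
So the answer is (B).

B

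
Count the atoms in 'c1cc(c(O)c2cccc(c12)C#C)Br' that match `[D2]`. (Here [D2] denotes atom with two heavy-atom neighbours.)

The query [D2] means: atom with exactly two heavy-atom neighbours.
Check the 14 heavy atoms by environment: 5× c (aromatic, D3) → no; 5× c (aromatic, D2) → match; 1× Br (D1) → no; 1× O (D1) → no; 1× C (D2) → match; 1× C (D1) → no.
Summing the matching environments: 5 + 1 = 6 matching atoms.

6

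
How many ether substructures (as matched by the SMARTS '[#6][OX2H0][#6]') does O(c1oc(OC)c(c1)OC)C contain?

[#6][OX2H0][#6] is the SMARTS for an ether: an aliphatic oxygen bridging two carbons with no H on the oxygen.
The molecule carries 3 separate instances of a methoxy ether (-OCH3) meeting every constraint; each maps to a distinct set of atoms, giving 3 matches.

3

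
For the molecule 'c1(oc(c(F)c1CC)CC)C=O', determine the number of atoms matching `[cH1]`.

0

Check the 12 heavy atoms by environment: 1× o (aromatic, H0) → no; 4× c (aromatic, H0) → no; 1× F (H0) → no; 2× C (H2) → no; 2× C (H3) → no; 1× C (H1) → no; 1× O (H0) → no.
No environment satisfies the query, so 0 matching atoms.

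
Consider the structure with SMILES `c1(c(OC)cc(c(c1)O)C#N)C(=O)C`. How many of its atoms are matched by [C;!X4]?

2

The query [C;!X4] means: aliphatic carbon that does not have four total connections.
Check the 14 heavy atoms by environment: 6× c (aromatic, X3) → no; 1× C (X3) → match; 1× O (X1) → no; 2× C (X4) → no; 2× O (X2) → no; 1× C (X2) → match; 1× N (X1) → no.
Summing the matching environments: 1 + 1 = 2 matching atoms.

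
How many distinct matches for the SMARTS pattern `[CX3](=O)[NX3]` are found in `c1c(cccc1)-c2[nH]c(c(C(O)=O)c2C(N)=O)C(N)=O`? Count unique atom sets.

[CX3](=O)[NX3] is the SMARTS for an amide: a carbonyl carbon bonded to a trivalent nitrogen.
The molecule carries 2 separate instances of a primary amide (-C(=O)NH2) meeting every constraint; each maps to a distinct set of atoms, giving 2 matches.

2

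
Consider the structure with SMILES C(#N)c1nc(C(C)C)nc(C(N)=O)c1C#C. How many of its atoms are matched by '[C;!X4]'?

4

The query [C;!X4] means: aliphatic carbon that does not have four total connections.
Check the 16 heavy atoms by environment: 2× n (aromatic, X2) → no; 4× c (aromatic, X3) → no; 3× C (X4) → no; 3× C (X2) → match; 1× N (X1) → no; 1× C (X3) → match; 1× O (X1) → no; 1× N (X3) → no.
Summing the matching environments: 3 + 1 = 4 matching atoms.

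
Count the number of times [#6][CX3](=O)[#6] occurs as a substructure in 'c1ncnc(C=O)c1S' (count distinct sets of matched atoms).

0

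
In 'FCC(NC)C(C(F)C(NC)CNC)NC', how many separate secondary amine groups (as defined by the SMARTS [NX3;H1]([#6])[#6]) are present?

4

[NX3;H1]([#6])[#6] is the SMARTS for a secondary amine: a trivalent nitrogen with one H, bonded to two carbons.
The molecule carries 4 separate instances of an N-methylamino group (-NHCH3) meeting every constraint; each maps to a distinct set of atoms, giving 4 matches.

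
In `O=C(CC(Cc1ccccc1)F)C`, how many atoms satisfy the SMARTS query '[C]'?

5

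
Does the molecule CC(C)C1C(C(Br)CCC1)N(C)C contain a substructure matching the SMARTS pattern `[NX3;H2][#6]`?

No

The pattern [NX3;H2][#6] describes a trivalent nitrogen with two H attached to carbon — a primary amine.
The closest candidate here is a dimethylamino group (-N(CH3)2), but the nitrogen has H0, not H2. No other fragment satisfies the full query, so there is no match.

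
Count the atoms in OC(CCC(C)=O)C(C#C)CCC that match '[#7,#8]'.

The query [#7,#8] means: nitrogen or oxygen (comma = OR).
Check the 13 heavy atoms by environment: 11× C → no; 2× O → match.
That gives 2 matching atoms.

2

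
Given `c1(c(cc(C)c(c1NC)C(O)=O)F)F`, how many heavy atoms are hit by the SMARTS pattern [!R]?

8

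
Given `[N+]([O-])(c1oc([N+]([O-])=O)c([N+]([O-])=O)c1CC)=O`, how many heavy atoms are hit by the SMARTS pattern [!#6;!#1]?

10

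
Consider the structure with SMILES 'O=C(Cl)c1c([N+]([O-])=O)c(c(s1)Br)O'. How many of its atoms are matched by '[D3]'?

The query [D3] means: atom with exactly three heavy-atom neighbours.
Check the 13 heavy atoms by environment: 1× s (aromatic, D2) → no; 4× c (aromatic, D3) → match; 1× N (charge +1, D3) → match; 1× O (charge -1, D1) → no; 3× O (D1) → no; 1× C (D3) → match; 1× Cl (D1) → no; 1× Br (D1) → no.
Summing the matching environments: 4 + 1 + 1 = 6 matching atoms.

6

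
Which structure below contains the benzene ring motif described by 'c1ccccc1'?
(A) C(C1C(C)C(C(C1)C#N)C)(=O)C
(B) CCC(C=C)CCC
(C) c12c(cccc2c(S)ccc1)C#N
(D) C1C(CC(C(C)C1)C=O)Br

C

c1ccccc1 describes six aromatic carbons in a ring (a benzene ring).
(A) has a methyl group (-CH3) but no six-membered all-carbon aromatic ring is present.
(B) has a methyl group (-CH3) but no six-membered all-carbon aromatic ring is present.
(C) contains the required atom environment, so the pattern matches.
(D) has a methyl group (-CH3) but no six-membered all-carbon aromatic ring is present.
So the answer is (C).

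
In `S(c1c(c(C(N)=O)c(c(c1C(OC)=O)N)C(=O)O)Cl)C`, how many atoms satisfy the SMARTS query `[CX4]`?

2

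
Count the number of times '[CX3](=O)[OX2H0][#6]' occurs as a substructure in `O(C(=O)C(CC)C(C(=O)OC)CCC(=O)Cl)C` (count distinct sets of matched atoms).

[CX3](=O)[OX2H0][#6] is the SMARTS for an ester: a carbonyl carbon bonded to an oxygen that is itself bonded to carbon (no H on that O).
The molecule carries 2 separate instances of a methyl-ester group (-C(=O)OCH3) meeting every constraint; each maps to a distinct set of atoms, giving 2 matches.

2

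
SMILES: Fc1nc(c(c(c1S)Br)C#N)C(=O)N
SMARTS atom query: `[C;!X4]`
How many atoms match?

Check the 14 heavy atoms by environment: 1× n (aromatic, X2) → no; 5× c (aromatic, X3) → no; 1× C (X3) → match; 1× O (X1) → no; 1× N (X3) → no; 1× Br (X1) → no; 1× S (X2) → no; 1× C (X2) → match; 1× N (X1) → no; 1× F (X1) → no.
Summing the matching environments: 1 + 1 = 2 matching atoms.

2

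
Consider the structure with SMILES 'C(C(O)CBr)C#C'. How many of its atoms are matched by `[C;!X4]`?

2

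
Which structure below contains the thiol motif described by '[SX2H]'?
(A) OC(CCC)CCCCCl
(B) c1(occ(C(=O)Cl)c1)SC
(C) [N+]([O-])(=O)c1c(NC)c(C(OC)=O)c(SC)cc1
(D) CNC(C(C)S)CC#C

D

[SX2H] describes an aliphatic sulfur with two connections, one being H (a thiol).
(A) has a hydroxyl group (-OH) but it is an -OH, not an -SH.
(B) has a methylthio ether (-SCH3) but the sulfur has H0 (bonded to two carbons), not H1.
(C) has a methylthio ether (-SCH3) but the sulfur has H0 (bonded to two carbons), not H1.
(D) contains a thiol (-SH), which satisfies every atom and bond constraint.
So the answer is (D).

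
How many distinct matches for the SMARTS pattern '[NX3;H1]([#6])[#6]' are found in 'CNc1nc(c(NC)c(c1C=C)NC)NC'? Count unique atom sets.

4

[NX3;H1]([#6])[#6] is the SMARTS for a secondary amine: a trivalent nitrogen with one H, bonded to two carbons.
The molecule carries 4 separate instances of an N-methylamino group (-NHCH3) meeting every constraint; each maps to a distinct set of atoms, giving 4 matches.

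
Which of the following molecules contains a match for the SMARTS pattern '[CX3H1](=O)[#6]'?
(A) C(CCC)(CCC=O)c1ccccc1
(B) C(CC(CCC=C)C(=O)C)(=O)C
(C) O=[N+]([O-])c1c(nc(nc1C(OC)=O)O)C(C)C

[CX3H1](=O)[#6] describes an sp2 carbon with one H, double-bonded to O and single-bonded to carbon (an aldehyde).
(A) contains an aldehyde (-CHO), which satisfies every atom and bond constraint.
(B) has an acetyl/ketone group (-C(=O)CH3) but the carbonyl carbon has H0 (two carbon neighbours), not H1.
(C) has a methyl-ester group (-C(=O)OCH3) but the carbonyl carbon has H0, not H1.
So the answer is (A).

A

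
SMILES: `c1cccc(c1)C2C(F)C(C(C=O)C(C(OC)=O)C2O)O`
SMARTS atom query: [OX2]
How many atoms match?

3

The query [OX2] means: aliphatic oxygen with two total connections — ether, hydroxyl, or ester single-bond O.
Check the 21 heavy atoms by environment: 7× C (X4) → no; 2× C (X3) → no; 2× O (X1) → no; 3× O (X2) → match; 6× c (aromatic, X3) → no; 1× F (X1) → no.
That gives 3 matching atoms.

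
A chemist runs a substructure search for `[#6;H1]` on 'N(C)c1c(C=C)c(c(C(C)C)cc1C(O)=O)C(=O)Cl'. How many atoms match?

The query [#6;H1] means: any carbon bearing exactly one hydrogen.
Check the 19 heavy atoms by environment: 1× c (aromatic, H1) → match; 5× c (aromatic, H0) → no; 2× C (H1) → match; 3× C (H3) → no; 1× N (H1) → no; 2× C (H0) → no; 2× O (H0) → no; 1× Cl (H0) → no; 1× O (H1) → no; 1× C (H2) → no.
Summing the matching environments: 1 + 2 = 3 matching atoms.

3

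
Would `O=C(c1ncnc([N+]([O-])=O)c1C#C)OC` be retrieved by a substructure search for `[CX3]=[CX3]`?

No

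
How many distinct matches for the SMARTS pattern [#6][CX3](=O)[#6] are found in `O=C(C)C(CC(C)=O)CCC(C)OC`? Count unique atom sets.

[#6][CX3](=O)[#6] is the SMARTS for a ketone: a carbonyl carbon (no H) flanked by two carbons.
The molecule carries 2 separate instances of an acetyl/ketone group (-C(=O)CH3) meeting every constraint; each maps to a distinct set of atoms, giving 2 matches.

2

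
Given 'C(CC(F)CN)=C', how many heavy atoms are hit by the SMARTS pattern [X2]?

Check the 7 heavy atoms by environment: 3× C (X4) → no; 2× C (X3) → no; 1× N (X3) → no; 1× F (X1) → no.
No environment satisfies the query, so 0 matching atoms.

0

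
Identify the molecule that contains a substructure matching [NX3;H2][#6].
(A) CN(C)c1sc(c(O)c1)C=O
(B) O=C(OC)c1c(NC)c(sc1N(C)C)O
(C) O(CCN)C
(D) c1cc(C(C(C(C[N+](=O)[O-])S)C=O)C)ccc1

[NX3;H2][#6] describes a trivalent nitrogen with two H attached to carbon (a primary amine).
(A) has a dimethylamino group (-N(CH3)2) but the nitrogen has H0, not H2.
(B) has an N-methylamino group (-NHCH3) but the nitrogen bears two carbons and only one H (H1), not H2.
(C) contains a primary amino group (-NH2), which satisfies every atom and bond constraint.
(D) has a nitro group (-[N+](=O)[O-]) but the nitrogen is [N+] with no H, not NX3H2.
So the answer is (C).

C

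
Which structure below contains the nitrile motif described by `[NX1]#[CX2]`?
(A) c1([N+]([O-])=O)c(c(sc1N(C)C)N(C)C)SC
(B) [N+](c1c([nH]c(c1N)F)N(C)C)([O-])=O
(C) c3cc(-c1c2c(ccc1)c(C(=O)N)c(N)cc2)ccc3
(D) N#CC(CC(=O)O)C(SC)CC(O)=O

D

[NX1]#[CX2] describes a nitrogen triple-bonded to a two-connected carbon (a nitrile).
(A) has a nitro group (-[N+](=O)[O-]) but there is no C#N triple bond.
(B) has a nitro group (-[N+](=O)[O-]) but there is no C#N triple bond.
(C) has a primary amide (-C(=O)NH2) but the nitrogen is NX3, not NX1.
(D) contains a nitrile (-C#N), which satisfies every atom and bond constraint.
So the answer is (D).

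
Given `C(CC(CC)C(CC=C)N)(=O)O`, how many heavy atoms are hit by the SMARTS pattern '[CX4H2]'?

The query [CX4H2] means: sp3 carbon (X4) with exactly two hydrogens.
Check the 12 heavy atoms by environment: 3× C (H2, X4) → match; 2× C (H1, X4) → no; 1× C (H1, X3) → no; 1× C (H2, X3) → no; 1× N (H2, X3) → no; 1× C (H3, X4) → no; 1× C (H0, X3) → no; 1× O (H0, X1) → no; 1× O (H1, X2) → no.
That gives 3 matching atoms.

3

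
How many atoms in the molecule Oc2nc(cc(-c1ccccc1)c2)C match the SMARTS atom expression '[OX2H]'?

1

The query [OX2H] means: aliphatic oxygen with two connections, one of which is H — an -OH oxygen.
Check the 14 heavy atoms by environment: 1× n (aromatic, H0, X2) → no; 4× c (aromatic, H0, X3) → no; 7× c (aromatic, H1, X3) → no; 1× C (H3, X4) → no; 1× O (H1, X2) → match.
That gives 1 matching atom.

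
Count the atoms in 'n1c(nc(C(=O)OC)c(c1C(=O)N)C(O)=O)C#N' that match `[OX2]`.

The query [OX2] means: aliphatic oxygen with two total connections — ether, hydroxyl, or ester single-bond O.
Check the 18 heavy atoms by environment: 2× n (aromatic, X2) → no; 4× c (aromatic, X3) → no; 3× C (X3) → no; 3× O (X1) → no; 2× O (X2) → match; 1× C (X4) → no; 1× C (X2) → no; 1× N (X1) → no; 1× N (X3) → no.
That gives 2 matching atoms.

2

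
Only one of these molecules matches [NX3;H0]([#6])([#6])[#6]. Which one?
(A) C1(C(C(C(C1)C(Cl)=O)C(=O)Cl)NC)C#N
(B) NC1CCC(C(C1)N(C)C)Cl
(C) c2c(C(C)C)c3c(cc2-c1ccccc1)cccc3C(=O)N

B

[NX3;H0]([#6])([#6])[#6] describes a trivalent nitrogen with no H, bonded to three carbons (a tertiary amine).
(A) has an N-methylamino group (-NHCH3) but the nitrogen still has one H (H1), not H0.
(B) contains a dimethylamino group (-N(CH3)2), which satisfies every atom and bond constraint.
(C) has a primary amide (-C(=O)NH2) but the amide nitrogen has H2 and only one carbon neighbour.
So the answer is (B).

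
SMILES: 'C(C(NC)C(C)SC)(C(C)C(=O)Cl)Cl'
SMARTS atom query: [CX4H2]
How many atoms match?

0

The query [CX4H2] means: sp3 carbon (X4) with exactly two hydrogens.
Check the 14 heavy atoms by environment: 4× C (H3, X4) → no; 4× C (H1, X4) → no; 1× N (H1, X3) → no; 1× S (H0, X2) → no; 2× Cl (H0, X1) → no; 1× C (H0, X3) → no; 1× O (H0, X1) → no.
No environment satisfies the query, so 0 matching atoms.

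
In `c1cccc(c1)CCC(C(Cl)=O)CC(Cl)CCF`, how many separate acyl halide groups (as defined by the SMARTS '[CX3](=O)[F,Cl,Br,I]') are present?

[CX3](=O)[F,Cl,Br,I] is the SMARTS for an acyl halide: a carbonyl carbon bonded to a halogen.
Exactly one fragment in the molecule meets all constraints, giving 1 match.

1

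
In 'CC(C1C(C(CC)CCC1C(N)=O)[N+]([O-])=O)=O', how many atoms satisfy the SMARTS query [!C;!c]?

Check the 17 heavy atoms by environment: 11× C → no; 1× N (charge +1) → match; 1× O (charge -1) → match; 3× O → match; 1× N → match.
Summing the matching environments: 1 + 1 + 3 + 1 = 6 matching atoms.

6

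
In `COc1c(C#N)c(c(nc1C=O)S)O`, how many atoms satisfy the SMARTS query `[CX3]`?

The query [CX3] means: C with X3: aliphatic carbon with exactly 3 total connections.
Check the 14 heavy atoms by environment: 1× n (aromatic, X2) → no; 5× c (aromatic, X3) → no; 1× C (X3) → match; 1× O (X1) → no; 1× S (X2) → no; 1× C (X2) → no; 1× N (X1) → no; 2× O (X2) → no; 1× C (X4) → no.
That gives 1 matching atom.

1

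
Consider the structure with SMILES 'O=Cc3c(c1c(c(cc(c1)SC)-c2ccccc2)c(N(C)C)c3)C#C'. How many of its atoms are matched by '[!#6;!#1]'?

3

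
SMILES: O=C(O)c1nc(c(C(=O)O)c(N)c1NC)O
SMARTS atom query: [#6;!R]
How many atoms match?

3

The query [#6;!R] means: carbon not in any ring.
Check the 16 heavy atoms by environment: 1× n (aromatic, in 6-ring) → no; 5× c (aromatic, in 6-ring) → no; 5× O (acyclic) → no; 2× N (acyclic) → no; 3× C (acyclic) → match.
That gives 3 matching atoms.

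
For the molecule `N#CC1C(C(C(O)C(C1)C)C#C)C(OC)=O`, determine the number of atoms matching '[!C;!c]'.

The query [!C;!c] means: neither aliphatic nor aromatic carbon — same as [!#6].
Check the 16 heavy atoms by environment: 12× C → no; 3× O → match; 1× N → match.
Summing the matching environments: 3 + 1 = 4 matching atoms.

4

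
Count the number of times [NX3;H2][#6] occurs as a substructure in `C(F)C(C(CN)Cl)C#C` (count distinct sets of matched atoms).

1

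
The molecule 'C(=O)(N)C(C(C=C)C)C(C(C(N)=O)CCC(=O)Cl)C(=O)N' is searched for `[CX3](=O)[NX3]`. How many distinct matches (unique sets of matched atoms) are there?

3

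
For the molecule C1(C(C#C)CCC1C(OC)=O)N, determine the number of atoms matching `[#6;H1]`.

Check the 12 heavy atoms by environment: 4× C (H1) → match; 2× C (H2) → no; 2× C (H0) → no; 2× O (H0) → no; 1× C (H3) → no; 1× N (H2) → no.
That gives 4 matching atoms.

4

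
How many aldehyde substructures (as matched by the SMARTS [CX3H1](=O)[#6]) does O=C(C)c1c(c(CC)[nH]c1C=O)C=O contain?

[CX3H1](=O)[#6] is the SMARTS for an aldehyde: an sp2 carbon with one H, double-bonded to O and single-bonded to carbon.
The molecule carries 2 separate instances of an aldehyde (-CHO) meeting every constraint; each maps to a distinct set of atoms, giving 2 matches.

2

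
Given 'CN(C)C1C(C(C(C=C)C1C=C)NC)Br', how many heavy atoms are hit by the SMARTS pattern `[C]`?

12

The query [C] means: uppercase C matches aliphatic (non-aromatic) carbon only.
Check the 15 heavy atoms by environment: 12× C → match; 2× N → no; 1× Br → no.
That gives 12 matching atoms.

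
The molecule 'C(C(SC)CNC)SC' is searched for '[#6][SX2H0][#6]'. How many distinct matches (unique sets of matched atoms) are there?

2

[#6][SX2H0][#6] is the SMARTS for a thioether: an aliphatic sulfur bridging two carbons with no H on the sulfur.
The molecule carries 2 separate instances of a methylthio ether (-SCH3) meeting every constraint; each maps to a distinct set of atoms, giving 2 matches.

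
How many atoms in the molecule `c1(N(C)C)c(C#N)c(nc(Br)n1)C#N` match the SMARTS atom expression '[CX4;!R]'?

The query [CX4;!R] means: aliphatic carbon with four total connections, not in a ring.
Check the 14 heavy atoms by environment: 2× n (aromatic, X2, in 6-ring) → no; 4× c (aromatic, X3, in 6-ring) → no; 1× N (X3, acyclic) → no; 2× C (X4, acyclic) → match; 2× C (X2, acyclic) → no; 2× N (X1, acyclic) → no; 1× Br (X1, acyclic) → no.
That gives 2 matching atoms.

2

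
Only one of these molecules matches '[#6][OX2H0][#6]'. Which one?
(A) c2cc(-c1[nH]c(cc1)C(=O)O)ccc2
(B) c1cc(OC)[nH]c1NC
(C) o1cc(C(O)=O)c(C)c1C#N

B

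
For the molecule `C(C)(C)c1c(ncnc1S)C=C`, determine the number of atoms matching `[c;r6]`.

4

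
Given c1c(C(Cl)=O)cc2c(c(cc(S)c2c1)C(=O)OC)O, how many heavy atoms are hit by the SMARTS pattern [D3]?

Check the 19 heavy atoms by environment: 6× c (aromatic, D3) → match; 4× c (aromatic, D2) → no; 2× C (D3) → match; 3× O (D1) → no; 1× O (D2) → no; 1× C (D1) → no; 1× Cl (D1) → no; 1× S (D1) → no.
Summing the matching environments: 6 + 2 = 8 matching atoms.

8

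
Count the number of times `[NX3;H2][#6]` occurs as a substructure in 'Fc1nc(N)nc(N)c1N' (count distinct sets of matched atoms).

3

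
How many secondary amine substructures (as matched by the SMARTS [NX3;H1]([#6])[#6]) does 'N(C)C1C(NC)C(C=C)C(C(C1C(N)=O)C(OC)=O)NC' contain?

[NX3;H1]([#6])[#6] is the SMARTS for a secondary amine: a trivalent nitrogen with one H, bonded to two carbons.
The molecule carries 3 separate instances of an N-methylamino group (-NHCH3) meeting every constraint; each maps to a distinct set of atoms, giving 3 matches.

3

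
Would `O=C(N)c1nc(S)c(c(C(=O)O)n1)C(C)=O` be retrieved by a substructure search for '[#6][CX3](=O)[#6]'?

The pattern [#6][CX3](=O)[#6] describes a carbonyl carbon (no H) flanked by two carbons — a ketone.
The molecule carries an acetyl/ketone group (-C(=O)CH3), whose atoms satisfy every constraint of the query, so the pattern matches.

Yes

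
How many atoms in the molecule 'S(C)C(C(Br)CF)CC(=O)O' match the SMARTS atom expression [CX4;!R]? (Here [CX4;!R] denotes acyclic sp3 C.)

5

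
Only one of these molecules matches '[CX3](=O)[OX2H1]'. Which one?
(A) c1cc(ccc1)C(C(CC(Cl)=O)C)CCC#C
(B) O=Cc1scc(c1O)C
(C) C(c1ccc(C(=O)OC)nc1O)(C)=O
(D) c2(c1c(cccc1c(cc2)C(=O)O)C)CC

D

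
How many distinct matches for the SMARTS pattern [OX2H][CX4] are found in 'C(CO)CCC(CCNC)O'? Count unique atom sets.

2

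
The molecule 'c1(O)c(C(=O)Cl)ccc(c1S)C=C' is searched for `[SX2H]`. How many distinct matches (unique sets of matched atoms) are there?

[SX2H] is the SMARTS for a thiol: an aliphatic sulfur with two connections, one being H.
Exactly one fragment in the molecule meets all constraints, giving 1 match.

1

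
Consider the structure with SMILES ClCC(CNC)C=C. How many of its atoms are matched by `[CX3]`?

2

The query [CX3] means: C with X3: aliphatic carbon with exactly 3 total connections.
Check the 8 heavy atoms by environment: 4× C (X4) → no; 2× C (X3) → match; 1× N (X3) → no; 1× Cl (X1) → no.
That gives 2 matching atoms.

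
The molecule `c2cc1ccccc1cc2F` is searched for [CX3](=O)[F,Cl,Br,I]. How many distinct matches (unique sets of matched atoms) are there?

[CX3](=O)[F,Cl,Br,I] is the SMARTS for an acyl halide: a carbonyl carbon bonded to a halogen.
No fragment in the molecule satisfies every constraint, giving 0 matches.

0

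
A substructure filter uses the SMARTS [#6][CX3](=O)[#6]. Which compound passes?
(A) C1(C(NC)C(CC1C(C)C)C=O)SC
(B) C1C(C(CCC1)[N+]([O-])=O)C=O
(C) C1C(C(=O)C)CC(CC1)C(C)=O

C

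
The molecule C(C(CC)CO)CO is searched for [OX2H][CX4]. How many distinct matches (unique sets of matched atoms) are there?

[OX2H][CX4] is the SMARTS for an aliphatic alcohol: a hydroxyl oxygen bound to an sp3 (X4) carbon.
The molecule carries 2 separate instances of a hydroxyl group (-OH) meeting every constraint; each maps to a distinct set of atoms, giving 2 matches.

2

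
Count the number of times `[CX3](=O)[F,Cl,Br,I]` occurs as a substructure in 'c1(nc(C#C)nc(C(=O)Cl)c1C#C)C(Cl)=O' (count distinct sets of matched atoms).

2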